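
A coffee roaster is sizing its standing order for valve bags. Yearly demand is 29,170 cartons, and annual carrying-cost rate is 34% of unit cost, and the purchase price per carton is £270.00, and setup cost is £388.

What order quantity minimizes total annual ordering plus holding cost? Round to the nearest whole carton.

497 cartons

Holding cost per carton per year: H = 34% × £270 = £91.8000
EOQ = √(2DS/H) = √(2 × 29,170 × 388 / 91.8)
    = √(246,578.65) ≈ 496.57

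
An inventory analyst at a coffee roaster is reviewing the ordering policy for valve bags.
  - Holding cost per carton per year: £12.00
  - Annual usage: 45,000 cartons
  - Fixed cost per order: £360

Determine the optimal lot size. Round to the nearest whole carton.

EOQ = √(2DS/H) = √(2 × 45,000 × 360 / 12)
    = √(2,700,000.00) ≈ 1,643.17

1,643 cartons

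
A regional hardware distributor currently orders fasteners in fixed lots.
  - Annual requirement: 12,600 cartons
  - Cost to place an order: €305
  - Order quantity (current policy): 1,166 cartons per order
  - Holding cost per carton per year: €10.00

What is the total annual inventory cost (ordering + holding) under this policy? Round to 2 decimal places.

Annual ordering cost = (D/Q)·S = (12,600/1,166) × 305 = €3,295.88
Annual holding cost  = (Q/2)·H = (1,166/2) × 10 = €5,830.00
Total = €3,295.88 + €5,830.00 = €9,125.88

€9,125.88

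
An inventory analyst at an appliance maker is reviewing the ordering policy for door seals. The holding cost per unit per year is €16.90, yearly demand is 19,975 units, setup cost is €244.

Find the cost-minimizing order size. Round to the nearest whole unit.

EOQ = √(2DS/H) = √(2 × 19,975 × 244 / 16.9)
    = √(576,792.90) ≈ 759.47

759 units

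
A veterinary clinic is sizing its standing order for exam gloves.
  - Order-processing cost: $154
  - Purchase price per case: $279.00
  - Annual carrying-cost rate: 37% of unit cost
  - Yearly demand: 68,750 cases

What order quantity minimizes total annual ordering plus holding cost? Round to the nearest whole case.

Holding cost per case per year: H = 37% × $279 = $103.2300
2DS/H = 2·68,750·154/103.23 = 205,124.48
EOQ = √205,124.48 ≈ 452.91

453 cases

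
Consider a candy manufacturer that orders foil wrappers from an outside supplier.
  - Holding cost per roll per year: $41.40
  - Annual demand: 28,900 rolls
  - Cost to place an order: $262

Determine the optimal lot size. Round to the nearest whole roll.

605 rolls

Optimal lot size Q* = (2 × 28,900 × $262 / $41.4)^½ ≈ 604.80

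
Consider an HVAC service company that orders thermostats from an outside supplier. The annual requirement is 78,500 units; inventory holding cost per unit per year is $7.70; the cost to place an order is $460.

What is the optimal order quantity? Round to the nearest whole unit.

3,063 units

EOQ = √(2DS/H) = √(2 × 78,500 × 460 / 7.7)
    = √(9,379,220.78) ≈ 3,062.55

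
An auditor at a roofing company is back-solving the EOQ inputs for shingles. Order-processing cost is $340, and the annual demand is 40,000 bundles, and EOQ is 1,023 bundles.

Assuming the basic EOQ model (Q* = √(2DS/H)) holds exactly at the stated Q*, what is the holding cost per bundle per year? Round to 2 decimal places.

$25.99

EOQ relation: Q² = 2DS/H, so rearrange for the unknown.
H = 2DS / Q² = 2 × 40,000 × 340 / 1,023² = 25.9907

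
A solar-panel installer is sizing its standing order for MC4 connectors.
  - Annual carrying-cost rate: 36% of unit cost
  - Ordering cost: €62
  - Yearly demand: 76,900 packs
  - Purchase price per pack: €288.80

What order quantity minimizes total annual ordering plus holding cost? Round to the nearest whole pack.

Carrying cost H = €288.8 × 36% = €103.9680/pack/yr
EOQ = √(2DS/H) = √(2 × 76,900 × 62 / 103.968)
    = √(91,716.68) ≈ 302.85

303 packs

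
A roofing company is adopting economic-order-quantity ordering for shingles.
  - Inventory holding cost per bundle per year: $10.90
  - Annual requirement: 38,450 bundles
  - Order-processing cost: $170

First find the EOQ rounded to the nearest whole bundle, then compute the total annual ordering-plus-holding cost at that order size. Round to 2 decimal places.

$11,937.16

EOQ = √(2DS/H) = √(2 × 38,450 × 170 / 10.9)
    = √(1,199,357.80) ≈ 1,095.15 → Q = 1,095 bundles
Annual ordering cost = (D/Q)·S = (38,450/1,095) × 170 = $5,969.41
Annual holding cost  = (Q/2)·H = (1,095/2) × 10.9 = $5,967.75
Total = $5,969.41 + $5,967.75 = $11,937.16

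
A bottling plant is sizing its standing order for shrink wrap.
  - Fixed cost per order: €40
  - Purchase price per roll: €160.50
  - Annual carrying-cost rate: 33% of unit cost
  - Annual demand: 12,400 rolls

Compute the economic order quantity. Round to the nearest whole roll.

137 rolls

Carrying cost H = €160.5 × 33% = €52.9650/roll/yr
EOQ = √(2DS/H) = √(2 × 12,400 × 40 / 52.965)
    = √(18,729.35) ≈ 136.86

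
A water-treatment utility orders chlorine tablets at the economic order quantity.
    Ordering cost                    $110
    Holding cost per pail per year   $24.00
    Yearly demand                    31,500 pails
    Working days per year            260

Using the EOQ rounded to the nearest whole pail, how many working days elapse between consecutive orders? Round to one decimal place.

Optimal lot size Q* = (2 × 31,500 × $110 / $24)^½ ≈ 537.35 → Q = 537 pails
Days between orders = 260 / (D/Q) = 260 / 58.659 ≈ 4.432

4.4 days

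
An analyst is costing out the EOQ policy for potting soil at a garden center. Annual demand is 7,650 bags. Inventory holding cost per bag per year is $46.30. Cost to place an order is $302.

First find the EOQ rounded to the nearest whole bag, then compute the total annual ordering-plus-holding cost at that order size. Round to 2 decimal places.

Q* = √(2·D·S / H) = √(2·7,650·302 / 46.3) = √99,797.0 ≈ 315.91 → Q = 316 bags
Annual ordering cost = (D/Q)·S = (7,650/316) × 302 = $7,311.08
Annual holding cost  = (Q/2)·H = (316/2) × 46.3 = $7,315.40
Total = $7,311.08 + $7,315.40 = $14,626.48

$14,626.48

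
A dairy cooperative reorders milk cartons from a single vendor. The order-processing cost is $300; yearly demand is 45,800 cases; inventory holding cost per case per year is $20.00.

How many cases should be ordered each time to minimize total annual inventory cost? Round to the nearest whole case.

Q* = √(2·D·S / H) = √(2·45,800·300 / 20) = √1,374,000.0 ≈ 1,172.18

1,172 cases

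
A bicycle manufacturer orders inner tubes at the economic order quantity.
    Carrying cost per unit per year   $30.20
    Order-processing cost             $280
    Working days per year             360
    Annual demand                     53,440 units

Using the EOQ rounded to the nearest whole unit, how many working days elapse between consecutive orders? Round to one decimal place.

6.7 days

Optimal lot size Q* = (2 × 53,440 × $280 / $30.2)^½ ≈ 995.46 → Q = 995 units
T = Q/D × 360 days = 995/53,440 × 360 = 6.703 days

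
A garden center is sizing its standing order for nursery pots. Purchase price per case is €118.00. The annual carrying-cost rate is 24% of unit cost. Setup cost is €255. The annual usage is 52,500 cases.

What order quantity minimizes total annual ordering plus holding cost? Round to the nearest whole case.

Holding cost per case per year: H = 24% × €118 = €28.3200
2DS/H = 2·52,500·255/28.32 = 945,444.92
EOQ = √945,444.92 ≈ 972.34

972 cases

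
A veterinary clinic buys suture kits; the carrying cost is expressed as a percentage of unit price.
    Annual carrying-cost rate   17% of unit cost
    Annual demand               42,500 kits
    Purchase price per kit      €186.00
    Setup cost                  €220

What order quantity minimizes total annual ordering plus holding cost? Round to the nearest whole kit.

Carrying cost H = €186 × 17% = €31.6200/kit/yr
EOQ = √(2DS/H) = √(2 × 42,500 × 220 / 31.62)
    = √(591,397.85) ≈ 769.02

769 kits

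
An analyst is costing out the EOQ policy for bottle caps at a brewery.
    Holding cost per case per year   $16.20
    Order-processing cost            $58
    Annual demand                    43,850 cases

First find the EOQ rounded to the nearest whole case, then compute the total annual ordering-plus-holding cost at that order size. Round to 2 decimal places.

$9,077.61

Q* = √(2·D·S / H) = √(2·43,850·58 / 16.2) = √313,987.7 ≈ 560.35 → Q = 560 cases
Ordering: D/Q × S = 43,850/560 × $58 = $4,541.61
Holding:  Q/2 × H = 560/2 × $16.2 = $4,536.00
Total = $4,541.61 + $4,536.00 = $9,077.61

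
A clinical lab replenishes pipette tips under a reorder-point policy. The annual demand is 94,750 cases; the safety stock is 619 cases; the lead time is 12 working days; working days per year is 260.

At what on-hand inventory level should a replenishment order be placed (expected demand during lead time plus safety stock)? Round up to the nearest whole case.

Daily demand d = 94,750 / 260 = 364.423 cases/day
Demand during lead time = 364.423 × 12 = 4,373.08
Reorder point = 4,373.08 + 619 = 4,992.08 → round up

4,993 cases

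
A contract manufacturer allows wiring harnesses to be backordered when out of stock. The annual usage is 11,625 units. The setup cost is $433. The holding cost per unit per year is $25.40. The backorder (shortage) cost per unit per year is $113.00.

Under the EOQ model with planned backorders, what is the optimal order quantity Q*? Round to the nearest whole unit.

697 units

Q* = √(2DS/H) · √((H + b)/b)
   = √(2 × 11,625 × 433 / 25.4) · √((25.4 + 113) / 113)
   = 629.562 × 1.1067 ≈ 696.73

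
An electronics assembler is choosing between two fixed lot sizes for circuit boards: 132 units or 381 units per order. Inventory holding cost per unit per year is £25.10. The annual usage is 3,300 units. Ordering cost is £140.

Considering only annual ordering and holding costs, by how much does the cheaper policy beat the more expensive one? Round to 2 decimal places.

TC(Q) = (D/Q)S + (Q/2)H
TC(132) = (3,300/132)×140 + (132/2)×25.1 = £5,156.60
TC(381) = (3,300/381)×140 + (381/2)×25.1 = £5,994.15
|ΔTC| = |£5,156.60 − £5,994.15| = £837.55

£837.55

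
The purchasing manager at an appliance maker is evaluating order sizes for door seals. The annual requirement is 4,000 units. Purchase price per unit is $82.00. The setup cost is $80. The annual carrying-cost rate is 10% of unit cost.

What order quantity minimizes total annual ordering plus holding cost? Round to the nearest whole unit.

279 units

Holding cost per unit per year: H = 10% × $82 = $8.2000
Q* = √(2·D·S / H) = √(2·4,000·80 / 8.2) = √78,048.8 ≈ 279.37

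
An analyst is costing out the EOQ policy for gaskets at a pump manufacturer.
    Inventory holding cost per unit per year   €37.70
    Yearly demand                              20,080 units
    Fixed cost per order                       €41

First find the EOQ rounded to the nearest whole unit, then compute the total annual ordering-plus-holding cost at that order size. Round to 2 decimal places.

€7,878.79

EOQ = √(2DS/H) = √(2 × 20,080 × 41 / 37.7)
    = √(43,675.33) ≈ 208.99 → Q = 209 units
Orders/yr = 20,080/209 = 96.077; ordering cost = 96.077 × €41 = €3,939.14
Average inventory = 209/2 = 104.5; holding cost = 104.5 × €37.7 = €3,939.65
Total = €3,939.14 + €3,939.65 = €7,878.79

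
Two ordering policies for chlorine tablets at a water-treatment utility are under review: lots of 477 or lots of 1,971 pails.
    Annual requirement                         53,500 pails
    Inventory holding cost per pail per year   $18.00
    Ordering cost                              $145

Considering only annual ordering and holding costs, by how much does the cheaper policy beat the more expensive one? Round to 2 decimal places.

$1,118.72

For each Q, cost = (D/Q)·S + (Q/2)·H.
TC(477) = (53,500/477)×145 + (477/2)×18 = $20,556.10
TC(1,971) = (53,500/1,971)×145 + (1,971/2)×18 = $21,674.82
|ΔTC| = |$20,556.10 − $21,674.82| = $1,118.72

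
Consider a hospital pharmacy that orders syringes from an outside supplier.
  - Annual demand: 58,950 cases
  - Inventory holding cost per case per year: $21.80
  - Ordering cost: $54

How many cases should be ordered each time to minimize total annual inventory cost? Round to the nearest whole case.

540 cases

EOQ = √(2DS/H) = √(2 × 58,950 × 54 / 21.8)
    = √(292,045.87) ≈ 540.41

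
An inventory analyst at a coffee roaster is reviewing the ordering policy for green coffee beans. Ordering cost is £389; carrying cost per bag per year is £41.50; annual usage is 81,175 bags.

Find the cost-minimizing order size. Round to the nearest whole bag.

Optimal lot size Q* = (2 × 81,175 × £389 / £41.5)^½ ≈ 1,233.61

1,234 bags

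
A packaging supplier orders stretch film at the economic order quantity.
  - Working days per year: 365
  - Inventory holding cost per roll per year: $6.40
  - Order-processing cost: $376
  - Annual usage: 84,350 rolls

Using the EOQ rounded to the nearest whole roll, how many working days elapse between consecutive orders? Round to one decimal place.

13.6 days

2DS/H = 2·84,350·376/6.4 = 9,911,125.00
EOQ = √9,911,125.00 ≈ 3,148.19 → Q = 3,148 rolls
T = Q/D × 365 days = 3,148/84,350 × 365 = 13.622 days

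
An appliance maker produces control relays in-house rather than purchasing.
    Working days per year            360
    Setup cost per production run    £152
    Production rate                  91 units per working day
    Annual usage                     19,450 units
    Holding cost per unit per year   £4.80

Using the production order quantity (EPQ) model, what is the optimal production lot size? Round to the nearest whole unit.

d = 19,450/360 = 54.0278 units/day;  effective holding cost H(1 − d/p) = 4.8·(1 − 54.0278/91) = 1.95018
Q* = √(2DS / H_eff) = √(2·19,450·152 / 1.95018) ≈ 1,741.24

1,741 units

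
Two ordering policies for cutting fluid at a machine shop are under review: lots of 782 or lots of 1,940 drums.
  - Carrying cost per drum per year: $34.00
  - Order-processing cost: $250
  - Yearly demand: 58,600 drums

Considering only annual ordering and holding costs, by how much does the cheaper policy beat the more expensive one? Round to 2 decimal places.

TC(Q) = (D/Q)S + (Q/2)H
TC(782) = (58,600/782)×250 + (782/2)×34 = $32,028.02
TC(1,940) = (58,600/1,940)×250 + (1,940/2)×34 = $40,531.55
|ΔTC| = |$32,028.02 − $40,531.55| = $8,503.53

$8,503.53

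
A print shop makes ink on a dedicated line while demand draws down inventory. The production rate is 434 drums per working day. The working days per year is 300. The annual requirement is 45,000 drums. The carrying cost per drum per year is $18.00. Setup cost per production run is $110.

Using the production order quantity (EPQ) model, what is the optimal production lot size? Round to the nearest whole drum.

917 drums

d = 45,000/300 = 150.0000 drums/day;  effective holding cost H(1 − d/p) = 18·(1 − 150.0000/434) = 11.77880
Q* = √(2DS / H_eff) = √(2·45,000·110 / 11.77880) ≈ 916.78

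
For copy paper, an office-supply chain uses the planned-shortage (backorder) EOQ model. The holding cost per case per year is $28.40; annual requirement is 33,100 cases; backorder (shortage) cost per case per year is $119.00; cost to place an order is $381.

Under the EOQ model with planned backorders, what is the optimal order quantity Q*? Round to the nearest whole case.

Basic EOQ = √(2·33,100·381/28.4) = 942.394
Backorder adjustment √((H+b)/b) = √((28.4+119)/119) = 1.1129
Q* = 942.394 × 1.1129 ≈ 1,048.84

1,049 cases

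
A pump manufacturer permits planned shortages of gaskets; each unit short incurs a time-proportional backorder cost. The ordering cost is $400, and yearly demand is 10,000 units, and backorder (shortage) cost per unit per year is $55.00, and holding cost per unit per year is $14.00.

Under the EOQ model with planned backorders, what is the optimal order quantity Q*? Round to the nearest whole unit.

Q* = √(2DS/H) · √((H + b)/b)
   = √(2 × 10,000 × 400 / 14) · √((14 + 55) / 55)
   = 755.929 × 1.1201 ≈ 846.69

847 units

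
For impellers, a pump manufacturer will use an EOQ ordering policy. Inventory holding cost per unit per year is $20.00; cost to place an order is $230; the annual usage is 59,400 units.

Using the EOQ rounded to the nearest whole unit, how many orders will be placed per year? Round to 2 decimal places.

Optimal lot size Q* = (2 × 59,400 × $230 / $20)^½ ≈ 1,168.85 → Q = 1,169
N = D/Q = 59,400/1,169 ≈ 50.813 orders/yr

50.81 orders per year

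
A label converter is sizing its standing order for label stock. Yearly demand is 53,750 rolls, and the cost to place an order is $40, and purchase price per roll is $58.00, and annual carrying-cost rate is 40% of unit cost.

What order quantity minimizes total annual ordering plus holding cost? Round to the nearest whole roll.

431 rolls

Carrying cost H = $58 × 40% = $23.2000/roll/yr
EOQ = √(2DS/H) = √(2 × 53,750 × 40 / 23.2)
    = √(185,344.83) ≈ 430.52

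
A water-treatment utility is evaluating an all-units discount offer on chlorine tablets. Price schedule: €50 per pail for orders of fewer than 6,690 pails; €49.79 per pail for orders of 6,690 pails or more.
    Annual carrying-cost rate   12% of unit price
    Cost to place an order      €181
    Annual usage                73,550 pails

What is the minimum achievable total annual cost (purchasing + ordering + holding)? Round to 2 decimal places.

€3,684,030.12

H₁ = 12%×€50 = €6.0000;  H₂ = 12%×€49.79 = €5.9748
EOQ₁ = √(2×73,550×181/6.0000) = 2,106.54  (< 6,690, feasible at tier 1)
EOQ₂ = √(2×73,550×181/5.9748) = 2,110.98  (< 6,690 → use Q = 6,690 at tier-2 price)
TC(tier 1 (EOQ₁), Q≈2,106.5) = €3,690,139.25
TC(tier 2, Q≈6,690.0) = €3,684,030.12
Minimum at tier 2: €3,684,030.12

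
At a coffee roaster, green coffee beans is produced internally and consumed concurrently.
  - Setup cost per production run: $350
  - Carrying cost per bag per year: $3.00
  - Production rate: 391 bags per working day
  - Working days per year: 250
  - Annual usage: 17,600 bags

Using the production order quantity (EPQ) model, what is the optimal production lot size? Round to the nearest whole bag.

d = 17,600/250 = 70.4000 bags/day;  effective holding cost H(1 − d/p) = 3·(1 − 70.4000/391) = 2.45985
Q* = √(2DS / H_eff) = √(2·17,600·350 / 2.45985) ≈ 2,237.95

2,238 bags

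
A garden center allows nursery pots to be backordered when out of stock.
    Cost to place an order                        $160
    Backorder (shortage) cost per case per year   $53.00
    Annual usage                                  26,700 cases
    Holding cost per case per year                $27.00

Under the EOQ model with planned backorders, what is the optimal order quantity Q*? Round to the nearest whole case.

691 cases

Basic EOQ = √(2·26,700·160/27) = 562.534
Backorder adjustment √((H+b)/b) = √((27+53)/53) = 1.2286
Q* = 562.534 × 1.2286 ≈ 691.12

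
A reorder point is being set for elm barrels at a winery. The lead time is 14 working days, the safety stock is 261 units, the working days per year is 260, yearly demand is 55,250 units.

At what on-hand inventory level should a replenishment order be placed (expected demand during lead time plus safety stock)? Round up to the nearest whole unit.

3,236 units

Daily demand d = 55,250 / 260 = 212.500 units/day
Demand during lead time = 212.500 × 14 = 2,975.00
Reorder point = 2,975.00 + 261 = 3,236.00 → round up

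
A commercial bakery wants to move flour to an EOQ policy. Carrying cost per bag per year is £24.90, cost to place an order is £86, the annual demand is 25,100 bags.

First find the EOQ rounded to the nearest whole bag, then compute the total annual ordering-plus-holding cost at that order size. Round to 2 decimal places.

2DS/H = 2·25,100·86/24.9 = 173,381.53
EOQ = √173,381.53 ≈ 416.39 → Q = 416 bags
Ordering: D/Q × S = 25,100/416 × £86 = £5,188.94
Holding:  Q/2 × H = 416/2 × £24.9 = £5,179.20
Total = £5,188.94 + £5,179.20 = £10,368.14

£10,368.14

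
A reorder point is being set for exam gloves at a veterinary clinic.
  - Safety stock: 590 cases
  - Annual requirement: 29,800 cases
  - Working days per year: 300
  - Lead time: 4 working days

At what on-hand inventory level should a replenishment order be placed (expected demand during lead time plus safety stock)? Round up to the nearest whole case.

988 cases

Daily demand d = 29,800 / 300 = 99.333 cases/day
Demand during lead time = 99.333 × 4 = 397.33
Reorder point = 397.33 + 590 = 987.33 → round up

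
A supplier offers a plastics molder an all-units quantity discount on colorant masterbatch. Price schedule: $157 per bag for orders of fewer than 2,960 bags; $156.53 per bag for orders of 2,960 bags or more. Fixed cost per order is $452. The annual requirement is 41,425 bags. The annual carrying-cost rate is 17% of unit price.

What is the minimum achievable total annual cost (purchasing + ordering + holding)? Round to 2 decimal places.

$6,529,963.91

H₁ = 17%×$157 = $26.6900;  H₂ = 17%×$156.53 = $26.6101
EOQ₁ = √(2×41,425×452/26.6900) = 1,184.52  (< 2,960, feasible at tier 1)
EOQ₂ = √(2×41,425×452/26.6101) = 1,186.29  (< 2,960 → use Q = 2,960 at tier-2 price)
TC(tier 1 (EOQ₁), Q≈1,184.5) = $6,535,339.75
TC(tier 2, Q≈2,960.0) = $6,529,963.91
Minimum at tier 2: $6,529,963.91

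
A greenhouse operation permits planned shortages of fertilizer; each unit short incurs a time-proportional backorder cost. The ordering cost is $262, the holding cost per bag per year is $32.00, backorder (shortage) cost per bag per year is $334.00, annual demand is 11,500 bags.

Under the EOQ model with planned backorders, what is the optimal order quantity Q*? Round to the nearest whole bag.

454 bags

Q* = √(2DS/H) · √((H + b)/b)
   = √(2 × 11,500 × 262 / 32) · √((32 + 334) / 334)
   = 433.950 × 1.0468 ≈ 454.26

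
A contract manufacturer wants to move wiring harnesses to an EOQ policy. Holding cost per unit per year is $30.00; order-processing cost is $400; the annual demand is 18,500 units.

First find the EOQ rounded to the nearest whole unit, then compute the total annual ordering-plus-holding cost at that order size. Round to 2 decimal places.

2DS/H = 2·18,500·400/30 = 493,333.33
EOQ = √493,333.33 ≈ 702.38 → Q = 702 units
Ordering: D/Q × S = 18,500/702 × $400 = $10,541.31
Holding:  Q/2 × H = 702/2 × $30 = $10,530.00
Total = $10,541.31 + $10,530.00 = $21,071.31

$21,071.31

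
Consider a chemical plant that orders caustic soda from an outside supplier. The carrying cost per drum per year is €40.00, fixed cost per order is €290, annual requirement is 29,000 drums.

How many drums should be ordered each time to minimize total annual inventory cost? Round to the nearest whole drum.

EOQ = √(2DS/H) = √(2 × 29,000 × 290 / 40)
    = √(420,500.00) ≈ 648.46

648 drums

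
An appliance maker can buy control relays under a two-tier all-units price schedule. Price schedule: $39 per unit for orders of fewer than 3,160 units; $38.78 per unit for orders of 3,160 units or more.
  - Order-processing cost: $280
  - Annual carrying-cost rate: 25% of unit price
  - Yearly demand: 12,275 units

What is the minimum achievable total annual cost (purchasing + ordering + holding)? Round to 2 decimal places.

H₁ = 25%×$39 = $9.7500;  H₂ = 25%×$38.78 = $9.6950
EOQ₁ = √(2×12,275×280/9.7500) = 839.66  (< 3,160, feasible at tier 1)
EOQ₂ = √(2×12,275×280/9.6950) = 842.04  (< 3,160 → use Q = 3,160 at tier-2 price)
TC(tier 1 (EOQ₁), Q≈839.7) = $486,911.67
TC(tier 2, Q≈3,160.0) = $492,430.26
Minimum at tier 1 (EOQ₁): $486,911.67

$486,911.67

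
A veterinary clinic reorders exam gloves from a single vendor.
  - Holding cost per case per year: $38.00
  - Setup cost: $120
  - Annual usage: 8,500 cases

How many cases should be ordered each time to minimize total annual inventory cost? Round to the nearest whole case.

232 cases

Optimal lot size Q* = (2 × 8,500 × $120 / $38)^½ ≈ 231.70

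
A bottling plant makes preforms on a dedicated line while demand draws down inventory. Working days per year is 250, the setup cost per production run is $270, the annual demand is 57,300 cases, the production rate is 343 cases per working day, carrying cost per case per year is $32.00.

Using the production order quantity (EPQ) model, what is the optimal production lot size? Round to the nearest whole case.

1,707 cases

d = 57,300/250 = 229.2000 cases/day;  effective holding cost H(1 − d/p) = 32·(1 − 229.2000/343) = 10.61691
Q* = √(2DS / H_eff) = √(2·57,300·270 / 10.61691) ≈ 1,707.16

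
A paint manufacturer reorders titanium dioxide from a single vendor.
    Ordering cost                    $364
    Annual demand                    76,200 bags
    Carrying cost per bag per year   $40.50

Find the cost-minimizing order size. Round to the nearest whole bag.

1,170 bags

Q* = √(2·D·S / H) = √(2·76,200·364 / 40.5) = √1,369,718.5 ≈ 1,170.35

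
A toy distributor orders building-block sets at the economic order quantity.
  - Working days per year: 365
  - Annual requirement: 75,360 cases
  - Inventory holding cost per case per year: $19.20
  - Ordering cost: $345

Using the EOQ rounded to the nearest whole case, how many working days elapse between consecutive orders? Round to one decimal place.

8.0 days

2DS/H = 2·75,360·345/19.2 = 2,708,250.00
EOQ = √2,708,250.00 ≈ 1,645.68 → Q = 1,646 cases
Days between orders = 365 / (D/Q) = 365 / 45.784 ≈ 7.972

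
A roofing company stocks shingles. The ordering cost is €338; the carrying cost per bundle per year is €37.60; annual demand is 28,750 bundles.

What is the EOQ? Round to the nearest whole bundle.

719 bundles

Optimal lot size Q* = (2 × 28,750 × €338 / €37.6)^½ ≈ 718.95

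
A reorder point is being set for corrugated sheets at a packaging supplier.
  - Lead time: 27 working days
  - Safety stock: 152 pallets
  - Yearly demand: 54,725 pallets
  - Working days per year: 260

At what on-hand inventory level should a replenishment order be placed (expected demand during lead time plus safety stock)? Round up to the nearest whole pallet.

Daily demand d = 54,725 / 260 = 210.481 pallets/day
Demand during lead time = 210.481 × 27 = 5,682.98
Reorder point = 5,682.98 + 152 = 5,834.98 → round up

5,835 pallets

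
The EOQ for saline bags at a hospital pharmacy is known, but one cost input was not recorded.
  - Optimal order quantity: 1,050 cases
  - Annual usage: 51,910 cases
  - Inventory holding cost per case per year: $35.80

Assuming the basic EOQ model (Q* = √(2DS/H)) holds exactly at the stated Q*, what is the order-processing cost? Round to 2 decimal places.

$380.17

Since Q* = (2DS/H)^½, squaring gives Q*²·H = 2DS.
S = Q²H / (2D) = 1,050² × 35.8 / (2 × 51,910) = 380.1724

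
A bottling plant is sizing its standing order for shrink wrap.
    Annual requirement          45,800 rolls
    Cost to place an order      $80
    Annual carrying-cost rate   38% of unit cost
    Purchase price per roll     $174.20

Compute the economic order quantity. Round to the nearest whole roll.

Carrying cost H = $174.2 × 38% = $66.1960/roll/yr
EOQ = √(2DS/H) = √(2 × 45,800 × 80 / 66.196)
    = √(110,701.55) ≈ 332.72

333 rolls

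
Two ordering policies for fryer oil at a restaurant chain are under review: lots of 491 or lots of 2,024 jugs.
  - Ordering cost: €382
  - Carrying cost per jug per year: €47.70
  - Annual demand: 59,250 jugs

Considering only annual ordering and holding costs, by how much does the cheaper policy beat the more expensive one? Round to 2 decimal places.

TC(Q) = (D/Q)S + (Q/2)H
TC(491) = (59,250/491)×382 + (491/2)×47.7 = €57,807.09
TC(2,024) = (59,250/2,024)×382 + (2,024/2)×47.7 = €59,454.96
|ΔTC| = |€57,807.09 − €59,454.96| = €1,647.87

€1,647.87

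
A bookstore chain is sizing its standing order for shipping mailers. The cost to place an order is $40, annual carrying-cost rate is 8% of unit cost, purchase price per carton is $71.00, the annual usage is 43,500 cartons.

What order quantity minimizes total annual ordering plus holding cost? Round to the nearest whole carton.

H = i·C = 0.08 × $71 = $5.6800 per carton-year
Q* = √(2·D·S / H) = √(2·43,500·40 / 5.68) = √612,676.1 ≈ 782.74

783 cartons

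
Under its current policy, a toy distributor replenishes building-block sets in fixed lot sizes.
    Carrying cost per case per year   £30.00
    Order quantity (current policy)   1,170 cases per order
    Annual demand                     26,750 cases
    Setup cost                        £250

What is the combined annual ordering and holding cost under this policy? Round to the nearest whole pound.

Annual ordering cost = (D/Q)·S = (26,750/1,170) × 250 = £5,715.81
Annual holding cost  = (Q/2)·H = (1,170/2) × 30 = £17,550.00
Total = £5,715.81 + £17,550.00 = £23,265.81

£23,266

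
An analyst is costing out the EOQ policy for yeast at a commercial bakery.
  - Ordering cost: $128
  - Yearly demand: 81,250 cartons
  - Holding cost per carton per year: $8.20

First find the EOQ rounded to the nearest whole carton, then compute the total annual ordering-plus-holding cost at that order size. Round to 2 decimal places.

EOQ = √(2DS/H) = √(2 × 81,250 × 128 / 8.2)
    = √(2,536,585.37) ≈ 1,592.67 → Q = 1,593 cartons
Annual ordering cost = (D/Q)·S = (81,250/1,593) × 128 = $6,528.56
Annual holding cost  = (Q/2)·H = (1,593/2) × 8.2 = $6,531.30
Total = $6,528.56 + $6,531.30 = $13,059.86

$13,059.86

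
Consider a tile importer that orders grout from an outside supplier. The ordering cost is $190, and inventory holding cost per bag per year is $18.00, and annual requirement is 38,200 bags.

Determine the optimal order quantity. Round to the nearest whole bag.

898 bags

Q* = √(2·D·S / H) = √(2·38,200·190 / 18) = √806,444.4 ≈ 898.02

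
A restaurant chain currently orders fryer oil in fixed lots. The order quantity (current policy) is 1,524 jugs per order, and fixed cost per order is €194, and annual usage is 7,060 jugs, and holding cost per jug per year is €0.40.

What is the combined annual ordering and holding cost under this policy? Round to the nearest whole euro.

€1,204

Annual ordering cost = (D/Q)·S = (7,060/1,524) × 194 = €898.71
Annual holding cost  = (Q/2)·H = (1,524/2) × 0.4 = €304.80
Total = €898.71 + €304.80 = €1,203.51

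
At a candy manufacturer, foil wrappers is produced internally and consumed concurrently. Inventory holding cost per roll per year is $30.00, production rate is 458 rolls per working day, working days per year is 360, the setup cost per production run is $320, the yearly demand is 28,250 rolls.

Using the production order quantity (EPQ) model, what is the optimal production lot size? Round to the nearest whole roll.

Daily demand d = 28,250/360 = 78.472; p = 458; 1 − d/p = 0.82866
EPQ = √(2DS / (H(1 − d/p)))
    = √(2 × 28,250 × 320 / (30 × 0.82866)) ≈ 852.80

853 rolls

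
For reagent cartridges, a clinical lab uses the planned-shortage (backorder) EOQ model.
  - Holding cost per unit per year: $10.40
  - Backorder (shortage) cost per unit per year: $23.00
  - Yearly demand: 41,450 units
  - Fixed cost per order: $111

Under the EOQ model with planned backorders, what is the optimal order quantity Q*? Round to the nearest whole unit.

Q* = √(2DS/H) · √((H + b)/b)
   = √(2 × 41,450 × 111 / 10.4) · √((10.4 + 23) / 23)
   = 940.637 × 1.2051 ≈ 1,133.53

1,134 units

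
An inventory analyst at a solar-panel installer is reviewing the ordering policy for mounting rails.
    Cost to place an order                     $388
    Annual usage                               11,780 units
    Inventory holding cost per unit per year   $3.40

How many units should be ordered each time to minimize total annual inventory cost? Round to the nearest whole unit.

1,640 units

Q* = √(2·D·S / H) = √(2·11,780·388 / 3.4) = √2,688,611.8 ≈ 1,639.70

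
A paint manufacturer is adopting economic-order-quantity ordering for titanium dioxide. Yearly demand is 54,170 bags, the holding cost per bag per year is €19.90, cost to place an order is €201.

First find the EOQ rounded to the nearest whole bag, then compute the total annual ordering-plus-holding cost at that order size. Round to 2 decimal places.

€20,817.04

EOQ = √(2DS/H) = √(2 × 54,170 × 201 / 19.9)
    = √(1,094,288.44) ≈ 1,046.08 → Q = 1,046 bags
Ordering: D/Q × S = 54,170/1,046 × €201 = €10,409.34
Holding:  Q/2 × H = 1,046/2 × €19.9 = €10,407.70
Total = €10,409.34 + €10,407.70 = €20,817.04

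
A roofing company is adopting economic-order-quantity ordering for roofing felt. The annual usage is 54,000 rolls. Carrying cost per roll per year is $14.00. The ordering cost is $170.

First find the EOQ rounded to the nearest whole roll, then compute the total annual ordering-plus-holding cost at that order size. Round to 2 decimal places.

Optimal lot size Q* = (2 × 54,000 × $170 / $14)^½ ≈ 1,145.18 → Q = 1,145 rolls
Annual ordering cost = (D/Q)·S = (54,000/1,145) × 170 = $8,017.47
Annual holding cost  = (Q/2)·H = (1,145/2) × 14 = $8,015.00
Total = $8,017.47 + $8,015.00 = $16,032.47

$16,032.47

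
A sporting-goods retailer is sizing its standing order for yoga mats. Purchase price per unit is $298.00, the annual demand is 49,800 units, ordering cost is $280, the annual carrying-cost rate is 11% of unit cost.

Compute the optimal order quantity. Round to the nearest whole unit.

Carrying cost H = $298 × 11% = $32.7800/unit/yr
Optimal lot size Q* = (2 × 49,800 × $280 / $32.78)^½ ≈ 922.37

922 units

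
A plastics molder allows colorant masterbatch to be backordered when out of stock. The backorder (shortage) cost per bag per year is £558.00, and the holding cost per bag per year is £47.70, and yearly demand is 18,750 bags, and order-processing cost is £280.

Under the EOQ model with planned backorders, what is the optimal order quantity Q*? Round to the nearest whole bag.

489 bags

Basic EOQ = √(2·18,750·280/47.7) = 469.176
Backorder adjustment √((H+b)/b) = √((47.7+558)/558) = 1.0419
Q* = 469.176 × 1.0419 ≈ 488.82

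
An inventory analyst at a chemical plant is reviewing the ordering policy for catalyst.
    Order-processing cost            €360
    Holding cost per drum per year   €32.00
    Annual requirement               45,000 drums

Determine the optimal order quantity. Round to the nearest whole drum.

2DS/H = 2·45,000·360/32 = 1,012,500.00
EOQ = √1,012,500.00 ≈ 1,006.23

1,006 drums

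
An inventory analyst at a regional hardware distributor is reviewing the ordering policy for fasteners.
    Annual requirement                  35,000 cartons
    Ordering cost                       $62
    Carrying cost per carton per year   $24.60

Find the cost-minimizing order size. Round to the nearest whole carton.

420 cartons

2DS/H = 2·35,000·62/24.6 = 176,422.76
EOQ = √176,422.76 ≈ 420.03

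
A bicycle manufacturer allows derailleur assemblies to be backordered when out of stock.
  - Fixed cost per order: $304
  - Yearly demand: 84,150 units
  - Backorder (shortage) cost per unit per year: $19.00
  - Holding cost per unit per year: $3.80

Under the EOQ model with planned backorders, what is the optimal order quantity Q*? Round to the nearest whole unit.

4,020 units

Basic EOQ = √(2·84,150·304/3.8) = 3,669.332
Backorder adjustment √((H+b)/b) = √((3.8+19)/19) = 1.0954
Q* = 3,669.332 × 1.0954 ≈ 4,019.55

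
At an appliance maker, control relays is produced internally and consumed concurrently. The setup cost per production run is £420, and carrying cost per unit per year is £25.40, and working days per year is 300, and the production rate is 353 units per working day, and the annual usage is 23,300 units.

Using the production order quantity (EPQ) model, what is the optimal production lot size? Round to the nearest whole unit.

994 units

d = 23,300/300 = 77.6667 units/day;  effective holding cost H(1 − d/p) = 25.4·(1 − 77.6667/353) = 19.81152
Q* = √(2DS / H_eff) = √(2·23,300·420 / 19.81152) ≈ 993.94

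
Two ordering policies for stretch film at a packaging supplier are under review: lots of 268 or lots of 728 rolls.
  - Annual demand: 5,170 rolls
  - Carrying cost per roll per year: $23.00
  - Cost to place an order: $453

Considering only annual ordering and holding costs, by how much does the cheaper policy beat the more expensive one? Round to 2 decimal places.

$231.80

Annual cost at Q: ordering D·S/Q plus holding Q·H/2.
TC(268) = (5,170/268)×453 + (268/2)×23 = $11,820.84
TC(728) = (5,170/728)×453 + (728/2)×23 = $11,589.05
Lots of 728 are cheaper by $231.80.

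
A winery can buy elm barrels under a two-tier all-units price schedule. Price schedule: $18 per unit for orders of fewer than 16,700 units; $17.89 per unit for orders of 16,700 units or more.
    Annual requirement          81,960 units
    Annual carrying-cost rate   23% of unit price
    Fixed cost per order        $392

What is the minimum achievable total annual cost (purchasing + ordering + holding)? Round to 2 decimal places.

$1,491,590.20

H₁ = 23%×$18 = $4.1400;  H₂ = 23%×$17.89 = $4.1147
EOQ₁ = √(2×81,960×392/4.1400) = 3,939.66  (< 16,700, feasible at tier 1)
EOQ₂ = √(2×81,960×392/4.1147) = 3,951.75  (< 16,700 → use Q = 16,700 at tier-2 price)
TC(tier 1 (EOQ₁), Q≈3,939.7) = $1,491,590.20
TC(tier 2, Q≈16,700.0) = $1,502,546.00
Minimum at tier 1 (EOQ₁): $1,491,590.20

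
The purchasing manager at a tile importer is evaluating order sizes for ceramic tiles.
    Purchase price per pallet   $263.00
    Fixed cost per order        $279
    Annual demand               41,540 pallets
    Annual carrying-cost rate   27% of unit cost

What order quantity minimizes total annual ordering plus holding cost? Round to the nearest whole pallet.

Holding cost per pallet per year: H = 27% × $263 = $71.0100
EOQ = √(2DS/H) = √(2 × 41,540 × 279 / 71.01)
    = √(326,423.32) ≈ 571.33

571 pallets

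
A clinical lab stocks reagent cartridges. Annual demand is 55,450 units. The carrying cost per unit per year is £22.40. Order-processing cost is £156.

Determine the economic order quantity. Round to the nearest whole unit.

Optimal lot size Q* = (2 × 55,450 × £156 / £22.4)^½ ≈ 878.83

879 units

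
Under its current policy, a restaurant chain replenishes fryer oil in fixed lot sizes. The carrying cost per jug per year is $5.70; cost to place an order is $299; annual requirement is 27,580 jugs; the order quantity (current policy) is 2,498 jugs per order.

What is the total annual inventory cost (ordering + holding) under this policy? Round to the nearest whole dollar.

$10,421

Ordering: D/Q × S = 27,580/2,498 × $299 = $3,301.21
Holding:  Q/2 × H = 2,498/2 × $5.7 = $7,119.30
Total = $3,301.21 + $7,119.30 = $10,420.51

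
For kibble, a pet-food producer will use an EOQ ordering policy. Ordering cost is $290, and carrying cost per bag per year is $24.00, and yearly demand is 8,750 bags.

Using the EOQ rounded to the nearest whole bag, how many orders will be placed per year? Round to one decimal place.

19.0 orders per year

2DS/H = 2·8,750·290/24 = 211,458.33
EOQ = √211,458.33 ≈ 459.85 → Q = 460
N = D/Q = 8,750/460 ≈ 19.022 orders/yr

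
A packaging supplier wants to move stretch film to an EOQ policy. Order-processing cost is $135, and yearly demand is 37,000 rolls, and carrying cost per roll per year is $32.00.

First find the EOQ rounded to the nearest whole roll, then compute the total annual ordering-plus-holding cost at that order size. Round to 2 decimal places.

$17,879.60

2DS/H = 2·37,000·135/32 = 312,187.50
EOQ = √312,187.50 ≈ 558.74 → Q = 559 rolls
Annual ordering cost = (D/Q)·S = (37,000/559) × 135 = $8,935.60
Annual holding cost  = (Q/2)·H = (559/2) × 32 = $8,944.00
Total = $8,935.60 + $8,944.00 = $17,879.60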